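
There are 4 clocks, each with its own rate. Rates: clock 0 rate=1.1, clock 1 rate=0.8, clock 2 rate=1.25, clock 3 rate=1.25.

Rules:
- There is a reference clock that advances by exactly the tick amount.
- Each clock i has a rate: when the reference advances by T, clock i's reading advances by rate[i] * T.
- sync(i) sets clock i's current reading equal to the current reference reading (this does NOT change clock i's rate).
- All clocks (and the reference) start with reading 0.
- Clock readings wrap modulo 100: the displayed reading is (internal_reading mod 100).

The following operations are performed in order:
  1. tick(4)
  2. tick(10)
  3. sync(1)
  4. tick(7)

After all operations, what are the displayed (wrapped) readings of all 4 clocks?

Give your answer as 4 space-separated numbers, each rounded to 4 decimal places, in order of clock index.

Answer: 23.1000 19.6000 26.2500 26.2500

Derivation:
After op 1 tick(4): ref=4.0000 raw=[4.4000 3.2000 5.0000 5.0000]
After op 2 tick(10): ref=14.0000 raw=[15.4000 11.2000 17.5000 17.5000]
After op 3 sync(1): ref=14.0000 raw=[15.4000 14.0000 17.5000 17.5000]
After op 4 tick(7): ref=21.0000 raw=[23.1000 19.6000 26.2500 26.2500]
Wrap final raw readings (mod 100): 23.1000 mod 100 = 23.1000; 19.6000 mod 100 = 19.6000; 26.2500 mod 100 = 26.2500; 26.2500 mod 100 = 26.2500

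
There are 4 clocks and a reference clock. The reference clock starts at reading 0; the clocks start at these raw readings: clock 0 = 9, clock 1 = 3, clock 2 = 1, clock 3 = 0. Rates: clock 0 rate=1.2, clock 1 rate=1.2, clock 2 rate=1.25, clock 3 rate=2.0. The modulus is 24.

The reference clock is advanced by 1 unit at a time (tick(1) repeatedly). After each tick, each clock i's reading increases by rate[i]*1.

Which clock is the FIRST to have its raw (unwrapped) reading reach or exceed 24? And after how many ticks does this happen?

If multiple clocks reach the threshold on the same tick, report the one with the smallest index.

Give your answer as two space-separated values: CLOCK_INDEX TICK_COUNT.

clock 0: start=9, rate=1.2, needs 24-9 = 15; ticks = ceil(15/1.2) = ceil(12.5000) = 13; reading at tick 13 = 9 + 1.2*13 = 24.6000
clock 1: start=3, rate=1.2, needs 24-3 = 21; ticks = ceil(21/1.2) = ceil(17.5000) = 18; reading at tick 18 = 3 + 1.2*18 = 24.6000
clock 2: start=1, rate=1.25, needs 24-1 = 23; ticks = ceil(23/1.25) = ceil(18.4000) = 19; reading at tick 19 = 1 + 1.25*19 = 24.7500
clock 3: start=0, rate=2.0, needs 24-0 = 24; ticks = ceil(24/2.0) = ceil(12.0000) = 12; reading at tick 12 = 0 + 2.0*12 = 24.0000
Minimum tick count = 12; winners = [3]; smallest index = 3

Answer: 3 12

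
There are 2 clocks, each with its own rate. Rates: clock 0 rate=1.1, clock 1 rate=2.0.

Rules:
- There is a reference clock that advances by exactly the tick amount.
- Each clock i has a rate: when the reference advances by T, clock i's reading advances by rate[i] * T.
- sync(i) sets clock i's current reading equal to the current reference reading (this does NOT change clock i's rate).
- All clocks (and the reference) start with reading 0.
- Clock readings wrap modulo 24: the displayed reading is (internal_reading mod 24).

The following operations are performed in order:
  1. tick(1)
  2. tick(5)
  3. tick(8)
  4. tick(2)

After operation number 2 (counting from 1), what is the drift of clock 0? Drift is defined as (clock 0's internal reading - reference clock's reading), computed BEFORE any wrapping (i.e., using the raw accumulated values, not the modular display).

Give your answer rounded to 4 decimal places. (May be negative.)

Answer: 0.6000

Derivation:
After op 1 tick(1): ref=1.0000 raw=[1.1000 2.0000]
After op 2 tick(5): ref=6.0000 raw=[6.6000 12.0000]
Drift of clock 0 after op 2: 6.6000 - 6.0000 = 0.6000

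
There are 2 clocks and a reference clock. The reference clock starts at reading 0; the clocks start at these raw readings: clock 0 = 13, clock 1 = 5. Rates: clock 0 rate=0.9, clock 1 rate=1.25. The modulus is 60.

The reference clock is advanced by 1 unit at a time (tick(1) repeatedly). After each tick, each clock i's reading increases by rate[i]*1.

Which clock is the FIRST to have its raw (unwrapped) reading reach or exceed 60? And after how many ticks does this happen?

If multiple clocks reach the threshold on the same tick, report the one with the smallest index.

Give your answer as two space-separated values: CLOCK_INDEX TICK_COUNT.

Answer: 1 44

Derivation:
clock 0: start=13, rate=0.9, needs 60-13 = 47; ticks = ceil(47/0.9) = ceil(52.2222) = 53; reading at tick 53 = 13 + 0.9*53 = 60.7000
clock 1: start=5, rate=1.25, needs 60-5 = 55; ticks = ceil(55/1.25) = ceil(44.0000) = 44; reading at tick 44 = 5 + 1.25*44 = 60.0000
Minimum tick count = 44; winners = [1]; smallest index = 1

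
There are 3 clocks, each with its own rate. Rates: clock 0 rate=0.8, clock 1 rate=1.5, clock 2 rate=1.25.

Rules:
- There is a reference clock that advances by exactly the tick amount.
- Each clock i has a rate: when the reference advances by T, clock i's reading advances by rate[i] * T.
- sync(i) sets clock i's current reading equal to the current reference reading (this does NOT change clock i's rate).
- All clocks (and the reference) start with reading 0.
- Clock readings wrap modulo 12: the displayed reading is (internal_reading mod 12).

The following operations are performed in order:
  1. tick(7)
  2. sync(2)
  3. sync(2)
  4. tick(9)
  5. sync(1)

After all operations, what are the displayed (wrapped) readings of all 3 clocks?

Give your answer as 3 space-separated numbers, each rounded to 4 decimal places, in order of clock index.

Answer: 0.8000 4.0000 6.2500

Derivation:
After op 1 tick(7): ref=7.0000 raw=[5.6000 10.5000 8.7500]
After op 2 sync(2): ref=7.0000 raw=[5.6000 10.5000 7.0000]
After op 3 sync(2): ref=7.0000 raw=[5.6000 10.5000 7.0000]
After op 4 tick(9): ref=16.0000 raw=[12.8000 24.0000 18.2500]
After op 5 sync(1): ref=16.0000 raw=[12.8000 16.0000 18.2500]
Wrap final raw readings (mod 12): 12.8000 mod 12 = 0.8000; 16.0000 mod 12 = 4.0000; 18.2500 mod 12 = 6.2500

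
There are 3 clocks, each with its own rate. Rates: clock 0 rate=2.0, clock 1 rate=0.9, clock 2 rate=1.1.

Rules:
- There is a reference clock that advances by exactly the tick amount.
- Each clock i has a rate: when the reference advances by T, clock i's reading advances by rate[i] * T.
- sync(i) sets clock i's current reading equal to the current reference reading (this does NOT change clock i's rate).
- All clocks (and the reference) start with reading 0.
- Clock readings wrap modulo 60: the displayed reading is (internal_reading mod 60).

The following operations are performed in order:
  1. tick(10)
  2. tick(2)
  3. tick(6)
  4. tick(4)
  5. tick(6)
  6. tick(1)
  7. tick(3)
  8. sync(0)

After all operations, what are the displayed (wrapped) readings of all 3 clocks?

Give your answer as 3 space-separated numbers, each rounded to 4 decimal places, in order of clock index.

Answer: 32.0000 28.8000 35.2000

Derivation:
After op 1 tick(10): ref=10.0000 raw=[20.0000 9.0000 11.0000]
After op 2 tick(2): ref=12.0000 raw=[24.0000 10.8000 13.2000]
After op 3 tick(6): ref=18.0000 raw=[36.0000 16.2000 19.8000]
After op 4 tick(4): ref=22.0000 raw=[44.0000 19.8000 24.2000]
After op 5 tick(6): ref=28.0000 raw=[56.0000 25.2000 30.8000]
After op 6 tick(1): ref=29.0000 raw=[58.0000 26.1000 31.9000]
After op 7 tick(3): ref=32.0000 raw=[64.0000 28.8000 35.2000]
After op 8 sync(0): ref=32.0000 raw=[32.0000 28.8000 35.2000]
Wrap final raw readings (mod 60): 32.0000 mod 60 = 32.0000; 28.8000 mod 60 = 28.8000; 35.2000 mod 60 = 35.2000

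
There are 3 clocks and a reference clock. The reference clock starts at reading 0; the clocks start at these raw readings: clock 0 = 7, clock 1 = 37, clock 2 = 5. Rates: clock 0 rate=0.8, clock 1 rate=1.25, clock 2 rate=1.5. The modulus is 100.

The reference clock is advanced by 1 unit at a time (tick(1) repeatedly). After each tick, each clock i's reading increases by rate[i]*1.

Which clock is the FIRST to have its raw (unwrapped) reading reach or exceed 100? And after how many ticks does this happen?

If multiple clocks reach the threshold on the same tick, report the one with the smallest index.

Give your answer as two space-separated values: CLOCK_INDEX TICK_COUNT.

Answer: 1 51

Derivation:
clock 0: start=7, rate=0.8, needs 100-7 = 93; ticks = ceil(93/0.8) = ceil(116.2500) = 117; reading at tick 117 = 7 + 0.8*117 = 100.6000
clock 1: start=37, rate=1.25, needs 100-37 = 63; ticks = ceil(63/1.25) = ceil(50.4000) = 51; reading at tick 51 = 37 + 1.25*51 = 100.7500
clock 2: start=5, rate=1.5, needs 100-5 = 95; ticks = ceil(95/1.5) = ceil(63.3333) = 64; reading at tick 64 = 5 + 1.5*64 = 101.0000
Minimum tick count = 51; winners = [1]; smallest index = 1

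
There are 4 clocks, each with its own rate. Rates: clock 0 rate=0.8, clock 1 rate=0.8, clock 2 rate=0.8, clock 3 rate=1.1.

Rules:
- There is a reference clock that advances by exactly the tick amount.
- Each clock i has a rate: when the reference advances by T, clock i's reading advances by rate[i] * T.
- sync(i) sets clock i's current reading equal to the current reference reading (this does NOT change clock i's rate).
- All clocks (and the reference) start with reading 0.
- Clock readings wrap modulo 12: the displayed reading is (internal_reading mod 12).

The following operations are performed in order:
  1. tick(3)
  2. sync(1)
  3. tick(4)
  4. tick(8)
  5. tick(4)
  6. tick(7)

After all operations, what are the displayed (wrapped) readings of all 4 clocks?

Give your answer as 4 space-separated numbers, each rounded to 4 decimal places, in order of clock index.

After op 1 tick(3): ref=3.0000 raw=[2.4000 2.4000 2.4000 3.3000]
After op 2 sync(1): ref=3.0000 raw=[2.4000 3.0000 2.4000 3.3000]
After op 3 tick(4): ref=7.0000 raw=[5.6000 6.2000 5.6000 7.7000]
After op 4 tick(8): ref=15.0000 raw=[12.0000 12.6000 12.0000 16.5000]
After op 5 tick(4): ref=19.0000 raw=[15.2000 15.8000 15.2000 20.9000]
After op 6 tick(7): ref=26.0000 raw=[20.8000 21.4000 20.8000 28.6000]
Wrap final raw readings (mod 12): 20.8000 mod 12 = 8.8000; 21.4000 mod 12 = 9.4000; 20.8000 mod 12 = 8.8000; 28.6000 mod 12 = 4.6000

Answer: 8.8000 9.4000 8.8000 4.6000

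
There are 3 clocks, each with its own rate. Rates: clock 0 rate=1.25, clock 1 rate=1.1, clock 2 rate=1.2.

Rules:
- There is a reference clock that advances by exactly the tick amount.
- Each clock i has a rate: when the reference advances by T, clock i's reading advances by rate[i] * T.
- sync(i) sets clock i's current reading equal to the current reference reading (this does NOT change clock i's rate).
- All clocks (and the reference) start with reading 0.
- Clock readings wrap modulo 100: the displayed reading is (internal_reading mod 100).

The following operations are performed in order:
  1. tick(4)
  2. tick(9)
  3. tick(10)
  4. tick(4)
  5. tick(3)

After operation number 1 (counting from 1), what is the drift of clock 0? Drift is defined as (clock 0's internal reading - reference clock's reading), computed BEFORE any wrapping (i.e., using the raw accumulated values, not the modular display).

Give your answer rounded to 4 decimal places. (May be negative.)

Answer: 1.0000

Derivation:
After op 1 tick(4): ref=4.0000 raw=[5.0000 4.4000 4.8000]
Drift of clock 0 after op 1: 5.0000 - 4.0000 = 1.0000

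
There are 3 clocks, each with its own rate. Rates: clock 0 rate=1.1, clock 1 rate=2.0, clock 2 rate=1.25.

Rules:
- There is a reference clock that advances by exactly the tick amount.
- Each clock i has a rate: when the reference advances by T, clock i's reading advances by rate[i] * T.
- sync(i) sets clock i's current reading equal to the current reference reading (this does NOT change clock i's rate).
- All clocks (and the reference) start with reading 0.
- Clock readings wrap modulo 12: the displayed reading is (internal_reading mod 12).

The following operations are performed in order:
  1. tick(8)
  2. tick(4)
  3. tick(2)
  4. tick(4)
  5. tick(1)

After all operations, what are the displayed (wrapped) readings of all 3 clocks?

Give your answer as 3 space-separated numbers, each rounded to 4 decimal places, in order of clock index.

Answer: 8.9000 2.0000 11.7500

Derivation:
After op 1 tick(8): ref=8.0000 raw=[8.8000 16.0000 10.0000]
After op 2 tick(4): ref=12.0000 raw=[13.2000 24.0000 15.0000]
After op 3 tick(2): ref=14.0000 raw=[15.4000 28.0000 17.5000]
After op 4 tick(4): ref=18.0000 raw=[19.8000 36.0000 22.5000]
After op 5 tick(1): ref=19.0000 raw=[20.9000 38.0000 23.7500]
Wrap final raw readings (mod 12): 20.9000 mod 12 = 8.9000; 38.0000 mod 12 = 2.0000; 23.7500 mod 12 = 11.7500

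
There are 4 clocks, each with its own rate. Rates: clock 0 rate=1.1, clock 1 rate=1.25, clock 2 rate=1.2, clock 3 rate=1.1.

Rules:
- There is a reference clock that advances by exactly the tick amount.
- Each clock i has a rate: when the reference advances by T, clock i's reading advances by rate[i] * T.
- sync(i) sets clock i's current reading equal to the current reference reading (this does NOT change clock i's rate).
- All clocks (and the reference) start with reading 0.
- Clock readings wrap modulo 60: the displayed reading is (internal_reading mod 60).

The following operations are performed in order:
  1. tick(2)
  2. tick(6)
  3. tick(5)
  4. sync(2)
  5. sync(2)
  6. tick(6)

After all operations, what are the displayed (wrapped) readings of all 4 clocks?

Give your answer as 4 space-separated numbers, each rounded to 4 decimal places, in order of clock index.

After op 1 tick(2): ref=2.0000 raw=[2.2000 2.5000 2.4000 2.2000]
After op 2 tick(6): ref=8.0000 raw=[8.8000 10.0000 9.6000 8.8000]
After op 3 tick(5): ref=13.0000 raw=[14.3000 16.2500 15.6000 14.3000]
After op 4 sync(2): ref=13.0000 raw=[14.3000 16.2500 13.0000 14.3000]
After op 5 sync(2): ref=13.0000 raw=[14.3000 16.2500 13.0000 14.3000]
After op 6 tick(6): ref=19.0000 raw=[20.9000 23.7500 20.2000 20.9000]
Wrap final raw readings (mod 60): 20.9000 mod 60 = 20.9000; 23.7500 mod 60 = 23.7500; 20.2000 mod 60 = 20.2000; 20.9000 mod 60 = 20.9000

Answer: 20.9000 23.7500 20.2000 20.9000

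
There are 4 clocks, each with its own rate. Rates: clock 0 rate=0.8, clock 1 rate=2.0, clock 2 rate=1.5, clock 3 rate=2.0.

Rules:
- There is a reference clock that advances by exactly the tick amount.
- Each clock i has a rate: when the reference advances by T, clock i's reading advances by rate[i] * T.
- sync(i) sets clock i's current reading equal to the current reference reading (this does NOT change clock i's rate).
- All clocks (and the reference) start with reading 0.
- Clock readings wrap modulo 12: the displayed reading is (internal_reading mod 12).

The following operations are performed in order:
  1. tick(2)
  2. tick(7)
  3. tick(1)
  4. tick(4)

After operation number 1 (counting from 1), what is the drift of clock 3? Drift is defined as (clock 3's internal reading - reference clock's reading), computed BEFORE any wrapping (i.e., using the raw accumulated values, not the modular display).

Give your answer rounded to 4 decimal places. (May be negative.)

Answer: 2.0000

Derivation:
After op 1 tick(2): ref=2.0000 raw=[1.6000 4.0000 3.0000 4.0000]
Drift of clock 3 after op 1: 4.0000 - 2.0000 = 2.0000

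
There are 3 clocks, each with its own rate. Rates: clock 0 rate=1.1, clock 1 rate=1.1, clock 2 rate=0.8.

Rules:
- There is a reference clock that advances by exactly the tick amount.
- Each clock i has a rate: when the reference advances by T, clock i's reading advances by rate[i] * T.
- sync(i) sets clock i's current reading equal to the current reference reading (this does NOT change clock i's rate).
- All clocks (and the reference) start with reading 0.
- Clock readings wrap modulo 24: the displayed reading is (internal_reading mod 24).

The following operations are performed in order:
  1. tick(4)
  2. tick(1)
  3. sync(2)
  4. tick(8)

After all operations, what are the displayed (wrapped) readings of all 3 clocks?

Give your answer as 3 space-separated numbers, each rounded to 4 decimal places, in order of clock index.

Answer: 14.3000 14.3000 11.4000

Derivation:
After op 1 tick(4): ref=4.0000 raw=[4.4000 4.4000 3.2000]
After op 2 tick(1): ref=5.0000 raw=[5.5000 5.5000 4.0000]
After op 3 sync(2): ref=5.0000 raw=[5.5000 5.5000 5.0000]
After op 4 tick(8): ref=13.0000 raw=[14.3000 14.3000 11.4000]
Wrap final raw readings (mod 24): 14.3000 mod 24 = 14.3000; 14.3000 mod 24 = 14.3000; 11.4000 mod 24 = 11.4000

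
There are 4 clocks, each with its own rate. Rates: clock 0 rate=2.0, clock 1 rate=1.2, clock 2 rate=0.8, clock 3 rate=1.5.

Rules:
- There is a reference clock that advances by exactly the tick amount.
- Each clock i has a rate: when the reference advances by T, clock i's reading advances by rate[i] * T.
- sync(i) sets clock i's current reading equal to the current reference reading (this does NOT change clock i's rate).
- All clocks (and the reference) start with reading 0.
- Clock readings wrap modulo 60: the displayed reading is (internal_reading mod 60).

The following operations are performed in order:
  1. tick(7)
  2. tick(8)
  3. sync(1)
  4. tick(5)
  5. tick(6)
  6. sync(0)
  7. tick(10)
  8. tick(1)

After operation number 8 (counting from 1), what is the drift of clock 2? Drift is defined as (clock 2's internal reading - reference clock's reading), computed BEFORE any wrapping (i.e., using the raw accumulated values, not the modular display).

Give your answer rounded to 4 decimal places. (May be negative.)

Answer: -7.4000

Derivation:
After op 1 tick(7): ref=7.0000 raw=[14.0000 8.4000 5.6000 10.5000]
After op 2 tick(8): ref=15.0000 raw=[30.0000 18.0000 12.0000 22.5000]
After op 3 sync(1): ref=15.0000 raw=[30.0000 15.0000 12.0000 22.5000]
After op 4 tick(5): ref=20.0000 raw=[40.0000 21.0000 16.0000 30.0000]
After op 5 tick(6): ref=26.0000 raw=[52.0000 28.2000 20.8000 39.0000]
After op 6 sync(0): ref=26.0000 raw=[26.0000 28.2000 20.8000 39.0000]
After op 7 tick(10): ref=36.0000 raw=[46.0000 40.2000 28.8000 54.0000]
After op 8 tick(1): ref=37.0000 raw=[48.0000 41.4000 29.6000 55.5000]
Drift of clock 2 after op 8: 29.6000 - 37.0000 = -7.4000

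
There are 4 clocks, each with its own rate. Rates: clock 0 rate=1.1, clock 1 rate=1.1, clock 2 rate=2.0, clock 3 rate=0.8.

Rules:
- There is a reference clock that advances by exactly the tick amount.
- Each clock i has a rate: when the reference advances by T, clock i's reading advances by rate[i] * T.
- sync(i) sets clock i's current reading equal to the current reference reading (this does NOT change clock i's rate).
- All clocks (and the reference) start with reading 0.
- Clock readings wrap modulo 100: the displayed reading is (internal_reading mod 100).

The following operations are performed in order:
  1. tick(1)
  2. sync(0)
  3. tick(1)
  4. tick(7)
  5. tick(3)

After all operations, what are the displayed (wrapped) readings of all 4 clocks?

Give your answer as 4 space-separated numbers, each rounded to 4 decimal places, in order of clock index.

After op 1 tick(1): ref=1.0000 raw=[1.1000 1.1000 2.0000 0.8000]
After op 2 sync(0): ref=1.0000 raw=[1.0000 1.1000 2.0000 0.8000]
After op 3 tick(1): ref=2.0000 raw=[2.1000 2.2000 4.0000 1.6000]
After op 4 tick(7): ref=9.0000 raw=[9.8000 9.9000 18.0000 7.2000]
After op 5 tick(3): ref=12.0000 raw=[13.1000 13.2000 24.0000 9.6000]
Wrap final raw readings (mod 100): 13.1000 mod 100 = 13.1000; 13.2000 mod 100 = 13.2000; 24.0000 mod 100 = 24.0000; 9.6000 mod 100 = 9.6000

Answer: 13.1000 13.2000 24.0000 9.6000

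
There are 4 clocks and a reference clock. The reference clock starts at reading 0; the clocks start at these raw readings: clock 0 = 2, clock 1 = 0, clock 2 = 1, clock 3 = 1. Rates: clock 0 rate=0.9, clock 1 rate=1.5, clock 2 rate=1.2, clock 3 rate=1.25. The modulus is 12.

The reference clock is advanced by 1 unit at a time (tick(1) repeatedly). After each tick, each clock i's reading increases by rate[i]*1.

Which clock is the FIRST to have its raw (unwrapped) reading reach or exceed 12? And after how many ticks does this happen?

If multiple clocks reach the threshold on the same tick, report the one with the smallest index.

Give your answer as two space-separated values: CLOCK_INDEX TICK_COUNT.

clock 0: start=2, rate=0.9, needs 12-2 = 10; ticks = ceil(10/0.9) = ceil(11.1111) = 12; reading at tick 12 = 2 + 0.9*12 = 12.8000
clock 1: start=0, rate=1.5, needs 12-0 = 12; ticks = ceil(12/1.5) = ceil(8.0000) = 8; reading at tick 8 = 0 + 1.5*8 = 12.0000
clock 2: start=1, rate=1.2, needs 12-1 = 11; ticks = ceil(11/1.2) = ceil(9.1667) = 10; reading at tick 10 = 1 + 1.2*10 = 13.0000
clock 3: start=1, rate=1.25, needs 12-1 = 11; ticks = ceil(11/1.25) = ceil(8.8000) = 9; reading at tick 9 = 1 + 1.25*9 = 12.2500
Minimum tick count = 8; winners = [1]; smallest index = 1

Answer: 1 8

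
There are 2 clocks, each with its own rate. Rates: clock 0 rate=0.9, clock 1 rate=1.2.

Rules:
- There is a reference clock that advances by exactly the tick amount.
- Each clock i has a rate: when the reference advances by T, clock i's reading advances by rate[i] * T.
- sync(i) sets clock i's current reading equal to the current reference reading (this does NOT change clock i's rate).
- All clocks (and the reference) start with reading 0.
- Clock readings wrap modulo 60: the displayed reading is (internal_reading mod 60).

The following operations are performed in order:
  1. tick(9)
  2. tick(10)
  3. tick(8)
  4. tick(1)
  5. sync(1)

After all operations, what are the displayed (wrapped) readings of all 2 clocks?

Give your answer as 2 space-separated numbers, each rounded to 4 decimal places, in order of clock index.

After op 1 tick(9): ref=9.0000 raw=[8.1000 10.8000]
After op 2 tick(10): ref=19.0000 raw=[17.1000 22.8000]
After op 3 tick(8): ref=27.0000 raw=[24.3000 32.4000]
After op 4 tick(1): ref=28.0000 raw=[25.2000 33.6000]
After op 5 sync(1): ref=28.0000 raw=[25.2000 28.0000]
Wrap final raw readings (mod 60): 25.2000 mod 60 = 25.2000; 28.0000 mod 60 = 28.0000

Answer: 25.2000 28.0000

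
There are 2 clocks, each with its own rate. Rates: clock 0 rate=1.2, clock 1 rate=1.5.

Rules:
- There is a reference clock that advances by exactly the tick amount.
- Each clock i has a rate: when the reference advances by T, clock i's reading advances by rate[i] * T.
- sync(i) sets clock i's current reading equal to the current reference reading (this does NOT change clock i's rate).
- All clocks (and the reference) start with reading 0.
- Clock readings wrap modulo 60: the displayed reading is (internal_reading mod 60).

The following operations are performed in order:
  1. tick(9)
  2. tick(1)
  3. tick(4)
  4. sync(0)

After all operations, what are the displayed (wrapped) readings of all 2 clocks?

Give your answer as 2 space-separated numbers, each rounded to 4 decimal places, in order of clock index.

Answer: 14.0000 21.0000

Derivation:
After op 1 tick(9): ref=9.0000 raw=[10.8000 13.5000]
After op 2 tick(1): ref=10.0000 raw=[12.0000 15.0000]
After op 3 tick(4): ref=14.0000 raw=[16.8000 21.0000]
After op 4 sync(0): ref=14.0000 raw=[14.0000 21.0000]
Wrap final raw readings (mod 60): 14.0000 mod 60 = 14.0000; 21.0000 mod 60 = 21.0000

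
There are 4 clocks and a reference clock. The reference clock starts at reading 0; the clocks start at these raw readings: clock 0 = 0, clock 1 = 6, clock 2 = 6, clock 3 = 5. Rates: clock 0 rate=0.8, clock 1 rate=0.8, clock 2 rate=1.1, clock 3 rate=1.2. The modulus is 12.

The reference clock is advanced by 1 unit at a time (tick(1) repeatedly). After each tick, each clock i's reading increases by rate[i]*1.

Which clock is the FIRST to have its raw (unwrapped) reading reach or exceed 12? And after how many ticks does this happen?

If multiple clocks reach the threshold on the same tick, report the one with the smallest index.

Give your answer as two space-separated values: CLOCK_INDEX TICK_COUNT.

Answer: 2 6

Derivation:
clock 0: start=0, rate=0.8, needs 12-0 = 12; ticks = ceil(12/0.8) = ceil(15.0000) = 15; reading at tick 15 = 0 + 0.8*15 = 12.0000
clock 1: start=6, rate=0.8, needs 12-6 = 6; ticks = ceil(6/0.8) = ceil(7.5000) = 8; reading at tick 8 = 6 + 0.8*8 = 12.4000
clock 2: start=6, rate=1.1, needs 12-6 = 6; ticks = ceil(6/1.1) = ceil(5.4545) = 6; reading at tick 6 = 6 + 1.1*6 = 12.6000
clock 3: start=5, rate=1.2, needs 12-5 = 7; ticks = ceil(7/1.2) = ceil(5.8333) = 6; reading at tick 6 = 5 + 1.2*6 = 12.2000
Minimum tick count = 6; winners = [2, 3]; smallest index = 2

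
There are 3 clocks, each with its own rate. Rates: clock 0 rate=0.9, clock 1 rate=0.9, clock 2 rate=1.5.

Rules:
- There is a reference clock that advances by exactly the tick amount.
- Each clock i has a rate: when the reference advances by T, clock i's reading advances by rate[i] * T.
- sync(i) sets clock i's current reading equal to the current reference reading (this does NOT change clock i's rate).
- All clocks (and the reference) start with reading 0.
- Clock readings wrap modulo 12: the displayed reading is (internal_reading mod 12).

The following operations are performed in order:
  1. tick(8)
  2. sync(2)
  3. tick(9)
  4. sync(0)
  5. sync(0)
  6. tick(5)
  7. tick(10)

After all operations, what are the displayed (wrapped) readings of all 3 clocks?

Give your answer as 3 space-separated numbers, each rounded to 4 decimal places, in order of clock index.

Answer: 6.5000 4.8000 8.0000

Derivation:
After op 1 tick(8): ref=8.0000 raw=[7.2000 7.2000 12.0000]
After op 2 sync(2): ref=8.0000 raw=[7.2000 7.2000 8.0000]
After op 3 tick(9): ref=17.0000 raw=[15.3000 15.3000 21.5000]
After op 4 sync(0): ref=17.0000 raw=[17.0000 15.3000 21.5000]
After op 5 sync(0): ref=17.0000 raw=[17.0000 15.3000 21.5000]
After op 6 tick(5): ref=22.0000 raw=[21.5000 19.8000 29.0000]
After op 7 tick(10): ref=32.0000 raw=[30.5000 28.8000 44.0000]
Wrap final raw readings (mod 12): 30.5000 mod 12 = 6.5000; 28.8000 mod 12 = 4.8000; 44.0000 mod 12 = 8.0000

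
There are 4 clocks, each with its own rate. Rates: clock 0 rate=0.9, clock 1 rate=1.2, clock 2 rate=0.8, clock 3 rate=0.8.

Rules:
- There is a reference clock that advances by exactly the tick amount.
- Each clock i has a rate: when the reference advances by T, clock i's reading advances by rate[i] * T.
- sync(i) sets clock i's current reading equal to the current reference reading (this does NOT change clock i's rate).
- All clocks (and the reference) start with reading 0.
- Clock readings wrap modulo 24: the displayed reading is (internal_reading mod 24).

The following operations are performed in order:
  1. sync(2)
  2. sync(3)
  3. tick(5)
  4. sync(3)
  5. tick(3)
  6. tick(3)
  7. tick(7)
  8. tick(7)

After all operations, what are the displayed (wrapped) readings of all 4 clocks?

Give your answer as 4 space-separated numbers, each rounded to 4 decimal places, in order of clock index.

Answer: 22.5000 6.0000 20.0000 21.0000

Derivation:
After op 1 sync(2): ref=0.0000 raw=[0.0000 0.0000 0.0000 0.0000]
After op 2 sync(3): ref=0.0000 raw=[0.0000 0.0000 0.0000 0.0000]
After op 3 tick(5): ref=5.0000 raw=[4.5000 6.0000 4.0000 4.0000]
After op 4 sync(3): ref=5.0000 raw=[4.5000 6.0000 4.0000 5.0000]
After op 5 tick(3): ref=8.0000 raw=[7.2000 9.6000 6.4000 7.4000]
After op 6 tick(3): ref=11.0000 raw=[9.9000 13.2000 8.8000 9.8000]
After op 7 tick(7): ref=18.0000 raw=[16.2000 21.6000 14.4000 15.4000]
After op 8 tick(7): ref=25.0000 raw=[22.5000 30.0000 20.0000 21.0000]
Wrap final raw readings (mod 24): 22.5000 mod 24 = 22.5000; 30.0000 mod 24 = 6.0000; 20.0000 mod 24 = 20.0000; 21.0000 mod 24 = 21.0000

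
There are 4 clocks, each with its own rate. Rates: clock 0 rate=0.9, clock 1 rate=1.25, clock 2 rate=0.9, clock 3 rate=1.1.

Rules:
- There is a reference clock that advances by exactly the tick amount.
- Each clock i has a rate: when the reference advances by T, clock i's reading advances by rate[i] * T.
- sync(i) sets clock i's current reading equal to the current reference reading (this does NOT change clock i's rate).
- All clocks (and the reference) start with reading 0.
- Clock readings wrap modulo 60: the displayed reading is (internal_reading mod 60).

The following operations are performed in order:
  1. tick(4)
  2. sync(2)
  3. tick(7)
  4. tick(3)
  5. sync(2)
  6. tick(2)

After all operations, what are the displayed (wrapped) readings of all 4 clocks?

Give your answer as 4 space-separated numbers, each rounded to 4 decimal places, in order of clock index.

After op 1 tick(4): ref=4.0000 raw=[3.6000 5.0000 3.6000 4.4000]
After op 2 sync(2): ref=4.0000 raw=[3.6000 5.0000 4.0000 4.4000]
After op 3 tick(7): ref=11.0000 raw=[9.9000 13.7500 10.3000 12.1000]
After op 4 tick(3): ref=14.0000 raw=[12.6000 17.5000 13.0000 15.4000]
After op 5 sync(2): ref=14.0000 raw=[12.6000 17.5000 14.0000 15.4000]
After op 6 tick(2): ref=16.0000 raw=[14.4000 20.0000 15.8000 17.6000]
Wrap final raw readings (mod 60): 14.4000 mod 60 = 14.4000; 20.0000 mod 60 = 20.0000; 15.8000 mod 60 = 15.8000; 17.6000 mod 60 = 17.6000

Answer: 14.4000 20.0000 15.8000 17.6000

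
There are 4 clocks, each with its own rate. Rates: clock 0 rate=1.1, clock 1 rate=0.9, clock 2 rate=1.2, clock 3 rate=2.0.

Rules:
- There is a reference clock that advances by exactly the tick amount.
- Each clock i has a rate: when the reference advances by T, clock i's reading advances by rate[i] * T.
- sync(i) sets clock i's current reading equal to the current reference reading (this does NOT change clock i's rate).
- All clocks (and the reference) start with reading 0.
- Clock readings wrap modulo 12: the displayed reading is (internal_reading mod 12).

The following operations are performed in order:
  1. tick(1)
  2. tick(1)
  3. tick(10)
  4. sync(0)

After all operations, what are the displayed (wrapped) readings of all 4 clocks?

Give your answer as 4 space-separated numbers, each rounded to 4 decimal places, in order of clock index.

After op 1 tick(1): ref=1.0000 raw=[1.1000 0.9000 1.2000 2.0000]
After op 2 tick(1): ref=2.0000 raw=[2.2000 1.8000 2.4000 4.0000]
After op 3 tick(10): ref=12.0000 raw=[13.2000 10.8000 14.4000 24.0000]
After op 4 sync(0): ref=12.0000 raw=[12.0000 10.8000 14.4000 24.0000]
Wrap final raw readings (mod 12): 12.0000 mod 12 = 0.0000; 10.8000 mod 12 = 10.8000; 14.4000 mod 12 = 2.4000; 24.0000 mod 12 = 0.0000

Answer: 0.0000 10.8000 2.4000 0.0000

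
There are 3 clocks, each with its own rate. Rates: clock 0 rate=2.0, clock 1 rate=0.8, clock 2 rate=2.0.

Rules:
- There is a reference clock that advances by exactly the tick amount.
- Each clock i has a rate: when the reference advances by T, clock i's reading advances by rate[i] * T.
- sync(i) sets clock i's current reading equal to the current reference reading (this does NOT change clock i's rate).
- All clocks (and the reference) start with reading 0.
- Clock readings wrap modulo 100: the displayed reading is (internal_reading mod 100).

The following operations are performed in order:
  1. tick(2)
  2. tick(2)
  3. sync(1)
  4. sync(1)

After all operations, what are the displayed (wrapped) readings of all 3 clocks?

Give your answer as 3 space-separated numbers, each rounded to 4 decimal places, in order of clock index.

After op 1 tick(2): ref=2.0000 raw=[4.0000 1.6000 4.0000]
After op 2 tick(2): ref=4.0000 raw=[8.0000 3.2000 8.0000]
After op 3 sync(1): ref=4.0000 raw=[8.0000 4.0000 8.0000]
After op 4 sync(1): ref=4.0000 raw=[8.0000 4.0000 8.0000]
Wrap final raw readings (mod 100): 8.0000 mod 100 = 8.0000; 4.0000 mod 100 = 4.0000; 8.0000 mod 100 = 8.0000

Answer: 8.0000 4.0000 8.0000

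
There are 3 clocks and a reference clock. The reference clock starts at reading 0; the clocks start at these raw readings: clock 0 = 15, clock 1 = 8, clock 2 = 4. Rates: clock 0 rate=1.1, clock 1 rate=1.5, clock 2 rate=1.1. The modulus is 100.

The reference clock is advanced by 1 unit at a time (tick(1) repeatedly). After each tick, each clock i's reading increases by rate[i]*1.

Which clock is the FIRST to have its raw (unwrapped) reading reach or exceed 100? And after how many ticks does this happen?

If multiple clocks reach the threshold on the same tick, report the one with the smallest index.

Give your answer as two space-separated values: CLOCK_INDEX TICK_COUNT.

Answer: 1 62

Derivation:
clock 0: start=15, rate=1.1, needs 100-15 = 85; ticks = ceil(85/1.1) = ceil(77.2727) = 78; reading at tick 78 = 15 + 1.1*78 = 100.8000
clock 1: start=8, rate=1.5, needs 100-8 = 92; ticks = ceil(92/1.5) = ceil(61.3333) = 62; reading at tick 62 = 8 + 1.5*62 = 101.0000
clock 2: start=4, rate=1.1, needs 100-4 = 96; ticks = ceil(96/1.1) = ceil(87.2727) = 88; reading at tick 88 = 4 + 1.1*88 = 100.8000
Minimum tick count = 62; winners = [1]; smallest index = 1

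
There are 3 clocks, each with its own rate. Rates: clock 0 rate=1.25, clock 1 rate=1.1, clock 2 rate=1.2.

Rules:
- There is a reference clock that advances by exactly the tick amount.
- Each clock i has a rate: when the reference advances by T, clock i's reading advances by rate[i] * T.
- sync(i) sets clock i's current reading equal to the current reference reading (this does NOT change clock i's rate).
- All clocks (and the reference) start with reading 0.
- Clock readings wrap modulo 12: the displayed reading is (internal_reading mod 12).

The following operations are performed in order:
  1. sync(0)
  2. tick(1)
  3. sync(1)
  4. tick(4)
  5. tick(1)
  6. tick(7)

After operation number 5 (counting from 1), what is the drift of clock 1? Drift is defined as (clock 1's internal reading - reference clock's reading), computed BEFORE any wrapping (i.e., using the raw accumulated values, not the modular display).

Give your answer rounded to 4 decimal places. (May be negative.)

After op 1 sync(0): ref=0.0000 raw=[0.0000 0.0000 0.0000]
After op 2 tick(1): ref=1.0000 raw=[1.2500 1.1000 1.2000]
After op 3 sync(1): ref=1.0000 raw=[1.2500 1.0000 1.2000]
After op 4 tick(4): ref=5.0000 raw=[6.2500 5.4000 6.0000]
After op 5 tick(1): ref=6.0000 raw=[7.5000 6.5000 7.2000]
Drift of clock 1 after op 5: 6.5000 - 6.0000 = 0.5000

Answer: 0.5000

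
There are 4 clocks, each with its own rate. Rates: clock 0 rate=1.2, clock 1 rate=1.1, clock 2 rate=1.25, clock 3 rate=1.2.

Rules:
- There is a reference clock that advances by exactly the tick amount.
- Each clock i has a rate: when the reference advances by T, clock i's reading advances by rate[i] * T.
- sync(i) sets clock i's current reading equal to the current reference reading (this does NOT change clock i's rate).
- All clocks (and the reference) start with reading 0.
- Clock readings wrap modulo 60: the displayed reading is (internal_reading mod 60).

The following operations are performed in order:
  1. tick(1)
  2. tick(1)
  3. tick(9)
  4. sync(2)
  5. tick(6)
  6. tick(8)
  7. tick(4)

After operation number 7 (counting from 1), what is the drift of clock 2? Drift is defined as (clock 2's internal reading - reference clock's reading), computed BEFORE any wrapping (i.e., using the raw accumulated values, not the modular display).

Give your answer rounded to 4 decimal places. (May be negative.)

After op 1 tick(1): ref=1.0000 raw=[1.2000 1.1000 1.2500 1.2000]
After op 2 tick(1): ref=2.0000 raw=[2.4000 2.2000 2.5000 2.4000]
After op 3 tick(9): ref=11.0000 raw=[13.2000 12.1000 13.7500 13.2000]
After op 4 sync(2): ref=11.0000 raw=[13.2000 12.1000 11.0000 13.2000]
After op 5 tick(6): ref=17.0000 raw=[20.4000 18.7000 18.5000 20.4000]
After op 6 tick(8): ref=25.0000 raw=[30.0000 27.5000 28.5000 30.0000]
After op 7 tick(4): ref=29.0000 raw=[34.8000 31.9000 33.5000 34.8000]
Drift of clock 2 after op 7: 33.5000 - 29.0000 = 4.5000

Answer: 4.5000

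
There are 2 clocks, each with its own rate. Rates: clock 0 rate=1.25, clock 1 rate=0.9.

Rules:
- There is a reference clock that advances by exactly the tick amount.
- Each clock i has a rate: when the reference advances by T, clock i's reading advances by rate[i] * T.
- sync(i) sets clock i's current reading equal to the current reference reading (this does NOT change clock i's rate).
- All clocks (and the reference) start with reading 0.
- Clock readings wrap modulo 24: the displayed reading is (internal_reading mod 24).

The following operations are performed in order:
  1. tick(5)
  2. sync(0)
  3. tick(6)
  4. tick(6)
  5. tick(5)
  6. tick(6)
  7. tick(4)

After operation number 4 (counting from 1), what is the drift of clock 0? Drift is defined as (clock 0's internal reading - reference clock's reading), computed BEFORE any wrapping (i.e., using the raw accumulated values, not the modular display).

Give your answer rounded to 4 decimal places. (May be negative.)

After op 1 tick(5): ref=5.0000 raw=[6.2500 4.5000]
After op 2 sync(0): ref=5.0000 raw=[5.0000 4.5000]
After op 3 tick(6): ref=11.0000 raw=[12.5000 9.9000]
After op 4 tick(6): ref=17.0000 raw=[20.0000 15.3000]
Drift of clock 0 after op 4: 20.0000 - 17.0000 = 3.0000

Answer: 3.0000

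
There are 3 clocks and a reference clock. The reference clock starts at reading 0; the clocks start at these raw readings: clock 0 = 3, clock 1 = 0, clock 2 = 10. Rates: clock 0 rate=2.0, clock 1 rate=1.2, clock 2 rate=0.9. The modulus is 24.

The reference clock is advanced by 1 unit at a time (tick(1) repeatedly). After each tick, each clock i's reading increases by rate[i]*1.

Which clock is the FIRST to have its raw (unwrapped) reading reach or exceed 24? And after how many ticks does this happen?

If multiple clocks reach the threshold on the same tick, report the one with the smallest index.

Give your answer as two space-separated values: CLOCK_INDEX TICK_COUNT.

clock 0: start=3, rate=2.0, needs 24-3 = 21; ticks = ceil(21/2.0) = ceil(10.5000) = 11; reading at tick 11 = 3 + 2.0*11 = 25.0000
clock 1: start=0, rate=1.2, needs 24-0 = 24; ticks = ceil(24/1.2) = ceil(20.0000) = 20; reading at tick 20 = 0 + 1.2*20 = 24.0000
clock 2: start=10, rate=0.9, needs 24-10 = 14; ticks = ceil(14/0.9) = ceil(15.5556) = 16; reading at tick 16 = 10 + 0.9*16 = 24.4000
Minimum tick count = 11; winners = [0]; smallest index = 0

Answer: 0 11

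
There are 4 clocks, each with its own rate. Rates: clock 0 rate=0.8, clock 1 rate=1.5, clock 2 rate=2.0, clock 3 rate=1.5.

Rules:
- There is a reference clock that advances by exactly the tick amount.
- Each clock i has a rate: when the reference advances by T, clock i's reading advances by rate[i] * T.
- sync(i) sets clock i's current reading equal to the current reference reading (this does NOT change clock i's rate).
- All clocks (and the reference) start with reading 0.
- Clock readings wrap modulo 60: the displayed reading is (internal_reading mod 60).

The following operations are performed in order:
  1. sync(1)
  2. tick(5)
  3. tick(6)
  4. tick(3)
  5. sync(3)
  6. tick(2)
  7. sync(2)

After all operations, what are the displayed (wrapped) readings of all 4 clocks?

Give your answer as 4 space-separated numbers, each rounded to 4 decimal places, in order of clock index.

After op 1 sync(1): ref=0.0000 raw=[0.0000 0.0000 0.0000 0.0000]
After op 2 tick(5): ref=5.0000 raw=[4.0000 7.5000 10.0000 7.5000]
After op 3 tick(6): ref=11.0000 raw=[8.8000 16.5000 22.0000 16.5000]
After op 4 tick(3): ref=14.0000 raw=[11.2000 21.0000 28.0000 21.0000]
After op 5 sync(3): ref=14.0000 raw=[11.2000 21.0000 28.0000 14.0000]
After op 6 tick(2): ref=16.0000 raw=[12.8000 24.0000 32.0000 17.0000]
After op 7 sync(2): ref=16.0000 raw=[12.8000 24.0000 16.0000 17.0000]
Wrap final raw readings (mod 60): 12.8000 mod 60 = 12.8000; 24.0000 mod 60 = 24.0000; 16.0000 mod 60 = 16.0000; 17.0000 mod 60 = 17.0000

Answer: 12.8000 24.0000 16.0000 17.0000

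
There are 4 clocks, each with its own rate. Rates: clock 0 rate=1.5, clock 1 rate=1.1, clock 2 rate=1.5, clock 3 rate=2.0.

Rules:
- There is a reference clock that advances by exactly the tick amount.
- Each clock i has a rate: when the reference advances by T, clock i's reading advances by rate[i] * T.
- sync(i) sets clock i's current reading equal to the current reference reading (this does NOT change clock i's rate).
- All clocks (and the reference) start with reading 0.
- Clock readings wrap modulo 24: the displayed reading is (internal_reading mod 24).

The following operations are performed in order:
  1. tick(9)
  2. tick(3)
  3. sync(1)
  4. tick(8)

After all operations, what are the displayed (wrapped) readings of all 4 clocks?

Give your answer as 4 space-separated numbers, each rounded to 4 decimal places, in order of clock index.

After op 1 tick(9): ref=9.0000 raw=[13.5000 9.9000 13.5000 18.0000]
After op 2 tick(3): ref=12.0000 raw=[18.0000 13.2000 18.0000 24.0000]
After op 3 sync(1): ref=12.0000 raw=[18.0000 12.0000 18.0000 24.0000]
After op 4 tick(8): ref=20.0000 raw=[30.0000 20.8000 30.0000 40.0000]
Wrap final raw readings (mod 24): 30.0000 mod 24 = 6.0000; 20.8000 mod 24 = 20.8000; 30.0000 mod 24 = 6.0000; 40.0000 mod 24 = 16.0000

Answer: 6.0000 20.8000 6.0000 16.0000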